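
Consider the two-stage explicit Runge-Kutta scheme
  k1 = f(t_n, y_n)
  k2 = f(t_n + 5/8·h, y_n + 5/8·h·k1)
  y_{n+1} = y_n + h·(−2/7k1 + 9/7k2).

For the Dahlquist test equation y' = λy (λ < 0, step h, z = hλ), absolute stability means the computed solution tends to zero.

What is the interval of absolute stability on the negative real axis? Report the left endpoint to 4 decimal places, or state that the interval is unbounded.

Test eqn y'=λy, z=hλ:
  k1=λy_n ⇒ h·k1=z·y_n;  k2=λ(1+5/8z)y_n ⇒ h·k2=z(1+5/8z)y_n
  y_{n+1}/y_n = 1 − 2/7z + 9/7z(1+5/8z) = 1 + z + 45/56z²
  R(z) = 1 + z + 45/56z².

Boundary: |R(x)|=1, x<0.
x=-0.71: |R|=0.6951
R=1: x+45/56x²=0 ⇒ x=−56/45=-1.2444; min R=1−1/(4·45/56)=0.6889>−1
Confirm numerically:
  x=-1.162: |R|=0.92302 <1
  x=-1.078: |R|=0.85582 <1
  x=-0.696: |R|=0.69326 <1
  x=-1.683: |R|=1.59311 >1
  x=-1.604: |R|=1.46344 >1
  x=-1.565: |R|=1.40313 >1
So |R|<1 on (-1.2444, 0).

(-1.2444, 0).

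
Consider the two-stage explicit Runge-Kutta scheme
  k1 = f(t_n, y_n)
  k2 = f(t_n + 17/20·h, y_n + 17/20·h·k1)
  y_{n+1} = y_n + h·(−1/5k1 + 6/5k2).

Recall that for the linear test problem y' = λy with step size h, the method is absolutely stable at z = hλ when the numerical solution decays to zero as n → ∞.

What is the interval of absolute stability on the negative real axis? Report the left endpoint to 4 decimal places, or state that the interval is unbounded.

z∈(-0.9804,0).

Test eqn y'=λy, z=hλ:
  k1=λy_n ⇒ h·k1=z·y_n;  k2=λ(1+17/20z)y_n ⇒ h·k2=z(1+17/20z)y_n
  y_{n+1}/y_n = 1 − 1/5z + 6/5z(1+17/20z) = 1 + z + 51/50z²
  R(z) = 1 + z + 51/50z².

Boundary: |R(x)|=1, x<0.
x=-1.69: |R|=2.2232
R=1: x+51/50x²=0 ⇒ x=−50/51=-0.9804; min R=1−1/(4·51/50)=0.7549>−1
Confirm numerically:
  x=-0.890: |R|=0.91794 <1
  x=-0.873: |R|=0.90437 <1
  x=-0.637: |R|=0.77688 <1
  x=-0.447: |R|=0.75681 <1
  x=-1.432: |R|=1.65964 >1
  x=-1.283: |R|=1.39601 >1
So |R|<1 on (-0.9804, 0).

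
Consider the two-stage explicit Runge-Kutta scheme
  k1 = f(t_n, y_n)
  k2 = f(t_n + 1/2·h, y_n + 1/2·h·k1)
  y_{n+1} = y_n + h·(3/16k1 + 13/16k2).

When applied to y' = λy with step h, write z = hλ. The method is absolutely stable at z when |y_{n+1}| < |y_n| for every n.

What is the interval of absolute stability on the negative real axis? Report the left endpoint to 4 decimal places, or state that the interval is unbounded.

Set f=λy, z=hλ:
  k1=λy_n ⇒ h·k1=z·y_n;  k2=λ(1+1/2z)y_n ⇒ h·k2=z(1+1/2z)y_n
  y_{n+1}/y_n = 1 + 3/16z + 13/16z(1+1/2z) = 1 + z + 13/32z²
  ⇒ R(z) = 1 + z + 13/32z².

Solve |R(x)|<1 on ℝ⁻.
x=-0.32: |R|=0.7216
R=1: x+13/32x²=0 ⇒ x=−32/13=-2.4615; min R=1−1/(4·13/32)=0.3846>−1
Confirm numerically:
  x=-1.960: |R|=0.60065 <1
  x=-1.507: |R|=0.41561 <1
  x=-1.085: |R|=0.39325 <1
  x=-2.937: |R|=1.56730 >1
  x=-2.912: |R|=1.53290 >1
  x=-2.698: |R|=1.25918 >1
Interval (-2.4615, 0).

z∈(-2.4615,0).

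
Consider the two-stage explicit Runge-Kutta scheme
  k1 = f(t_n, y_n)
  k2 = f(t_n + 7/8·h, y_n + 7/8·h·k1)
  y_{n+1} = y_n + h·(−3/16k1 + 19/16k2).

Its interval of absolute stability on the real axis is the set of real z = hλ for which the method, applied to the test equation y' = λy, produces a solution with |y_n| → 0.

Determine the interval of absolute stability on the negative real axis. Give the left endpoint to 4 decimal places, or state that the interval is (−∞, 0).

(-0.9624, 0).

On y'=λy, z=hλ:
  k1=λy_n ⇒ h·k1=z·y_n;  k2=λ(1+7/8z)y_n ⇒ h·k2=z(1+7/8z)y_n
  y_{n+1}/y_n = 1 − 3/16z + 19/16z(1+7/8z) = 1 + z + 133/128z²
  R(z) = 1 + z + 133/128z².

Boundary: |R(x)|=1, x<0.
x=-1.62: |R|=2.1069
R=1: x+133/128x²=0 ⇒ x=−128/133=-0.9624; min R=1−1/(4·133/128)=0.7594>−1
Confirm numerically:
  x=-0.714: |R|=0.81571 <1
  x=-0.477: |R|=0.75942 <1
  x=-0.387: |R|=0.76862 <1
  x=-1.432: |R|=1.69873 >1
  x=-1.388: |R|=1.61380 >1
  x=-1.054: |R|=1.10031 >1
So |R|<1 on (-0.9624, 0).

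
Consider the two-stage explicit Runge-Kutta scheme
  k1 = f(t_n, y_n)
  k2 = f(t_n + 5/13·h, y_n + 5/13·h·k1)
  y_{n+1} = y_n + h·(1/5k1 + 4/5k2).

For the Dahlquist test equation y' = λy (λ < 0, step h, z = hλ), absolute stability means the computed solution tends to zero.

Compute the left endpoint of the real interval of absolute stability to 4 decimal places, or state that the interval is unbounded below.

Test eqn y'=λy, z=hλ:
  k1=λy_n ⇒ h·k1=z·y_n;  k2=λ(1+5/13z)y_n ⇒ h·k2=z(1+5/13z)y_n
  y_{n+1}/y_n = 1 + 1/5z + 4/5z(1+5/13z) = 1 + z + 4/13z²
  ⇒ R(z) = 1 + z + 4/13z².

Need |R(x)|<1, x<0.
x=-1.37: |R|=0.2075
R=1: x+4/13x²=0 ⇒ x=−13/4=-3.2500; min R=1−1/(4·4/13)=0.1875>−1
Confirm numerically:
  x=-2.660: |R|=0.51711 <1
  x=-1.513: |R|=0.19136 <1
  x=-1.410: |R|=0.20172 <1
  x=-3.757: |R|=1.58609 >1
  x=-3.750: |R|=1.57692 >1
  x=-3.392: |R|=1.14820 >1
Stable set (-3.2500, 0).

z* = -3.2500.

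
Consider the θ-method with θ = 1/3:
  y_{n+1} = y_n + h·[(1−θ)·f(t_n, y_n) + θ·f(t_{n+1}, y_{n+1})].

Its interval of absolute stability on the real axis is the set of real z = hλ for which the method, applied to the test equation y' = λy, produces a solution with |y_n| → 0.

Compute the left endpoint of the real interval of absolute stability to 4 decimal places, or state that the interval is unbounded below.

Set f=λy, z=hλ:
  y_{n+1} = y_n + z·[2/3·y_n + 1/3·y_{n+1}] ⇒ (1 − 1/3z)y_{n+1} = (1 + 2/3z)y_n
  so R(z) = (1 + 2/3z)/(1 − 1/3z).

Find x<0 with |R(x)|<1.
x=-1.33: |R|=0.0785
R=−1: 1+2/3x = −1+1/3x ⇒ -1/3x=2 ⇒ x=2/(-1/3)=-6.0000
Confirm numerically:
  x=-4.026: |R|=0.71904 <1
  x=-3.760: |R|=0.66864 <1
  x=-3.527: |R|=0.62111 <1
  x=-6.517: |R|=1.05432 >1
  x=-6.225: |R|=1.02439 >1
Interval (-6.0000, 0).

z* = -6.0000.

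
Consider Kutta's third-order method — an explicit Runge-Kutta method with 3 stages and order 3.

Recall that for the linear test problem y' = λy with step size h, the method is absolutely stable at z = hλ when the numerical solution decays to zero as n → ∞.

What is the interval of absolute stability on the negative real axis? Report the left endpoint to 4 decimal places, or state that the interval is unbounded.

Set f=λy, z=hλ:
  order 3, 3-stage ⇒ R(z)=1+z+z^2/2+z^3/6
  (e.g. R(-1.79)=-0.14384, |R|=0.14384)

Boundary: |R(x)|=1, x<0.
x=-1.79: |R|=0.1438
|R(-2)|=0.3333 |R(-1.77)|=0.1278 |R(-1.68)|=0.0591
Bisect:
  x_lo=-3.2028 |R|=2.5496  x_hi=-0.2877 |R|=0.7497
  mid=-1.74525 |R|=0.10827 →hi
  mid=-2.47404 |R|=0.93748 →hi
  mid=-2.83843 |R|=1.62149 →lo
  mid=-2.65624 |R|=1.25199 →lo
  mid=-2.56514 |R|=1.08824 →lo
  mid=-2.51959 |R|=1.01129 →lo
  mid=-2.49681 |R|=0.97400 →hi
  ...
  [-2.51283,-2.51265] ⇒ x*=-2.5127
So |R|<1 on (-2.5127, 0).

(-2.5127, 0).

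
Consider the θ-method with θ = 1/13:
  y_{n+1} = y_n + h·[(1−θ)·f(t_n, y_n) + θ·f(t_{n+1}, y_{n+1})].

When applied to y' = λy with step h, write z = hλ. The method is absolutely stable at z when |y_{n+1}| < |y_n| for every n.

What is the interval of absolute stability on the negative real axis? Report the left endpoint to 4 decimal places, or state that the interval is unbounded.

On y'=λy, z=hλ:
  y_{n+1} = y_n + z·[12/13·y_n + 1/13·y_{n+1}] ⇒ (1 − 1/13z)y_{n+1} = (1 + 12/13z)y_n
  R(z) = (1 + 12/13z)/(1 − 1/13z).

Solve |R(x)|<1 on ℝ⁻.
x=-0.35: |R|=0.6592
R=−1: 1+12/13x = −1+1/13x ⇒ -11/13x=2 ⇒ x=2/(-11/13)=-2.3636
Confirm numerically:
  x=-2.324: |R|=0.97155 <1
  x=-1.495: |R|=0.34081 <1
  x=-1.301: |R|=0.18264 <1
  x=-2.875: |R|=1.35433 >1
  x=-2.520: |R|=1.11082 >1
  x=-2.426: |R|=1.04447 >1
So |R|<1 on (-2.3636, 0).

(-2.3636, 0).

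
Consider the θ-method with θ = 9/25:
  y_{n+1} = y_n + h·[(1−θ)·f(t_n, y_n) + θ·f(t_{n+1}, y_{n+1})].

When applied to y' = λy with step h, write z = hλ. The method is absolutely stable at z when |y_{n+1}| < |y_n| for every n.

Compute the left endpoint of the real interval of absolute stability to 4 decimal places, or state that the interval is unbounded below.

Set f=λy, z=hλ:
  y_{n+1} = y_n + z·[16/25·y_n + 9/25·y_{n+1}] ⇒ (1 − 9/25z)y_{n+1} = (1 + 16/25z)y_n
  Hence R(z) = (1 + 16/25z)/(1 − 9/25z).

Solve |R(x)|<1 on ℝ⁻.
x=-1.79: |R|=0.0885
R=−1: 1+16/25x = −1+9/25x ⇒ -7/25x=2 ⇒ x=2/(-7/25)=-7.1429
Confirm numerically:
  x=-4.801: |R|=0.75967 <1
  x=-3.746: |R|=0.59502 <1
  x=-3.700: |R|=0.58662 <1
  x=-2.925: |R|=0.42474 <1
  x=-7.223: |R|=1.00623 >1
  x=-7.203: |R|=1.00469 >1
Stable set (-7.1429, 0).

z* = -7.1429.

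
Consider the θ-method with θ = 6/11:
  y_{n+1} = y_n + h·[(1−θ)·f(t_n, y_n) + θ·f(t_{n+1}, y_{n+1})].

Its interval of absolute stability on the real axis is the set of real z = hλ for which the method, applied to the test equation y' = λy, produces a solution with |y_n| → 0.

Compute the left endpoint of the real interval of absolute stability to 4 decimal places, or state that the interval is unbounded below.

On y'=λy, z=hλ:
  y_{n+1} = y_n + z·[5/11·y_n + 6/11·y_{n+1}] ⇒ (1 − 6/11z)y_{n+1} = (1 + 5/11z)y_n
  R(z) = (1 + 5/11z)/(1 − 6/11z).

Find x<0 with |R(x)|<1.
x=-0.99: |R|=0.3571
x=-2: |R|=0.0435
x=-10: |R|=0.5493
x=-100: |R|=0.8003
θ=6/11≥1/2 ⇒ |1+5/11x|<|1−6/11x| ∀x<0 ⇒ unbounded interval.

unbounded; (−∞, 0).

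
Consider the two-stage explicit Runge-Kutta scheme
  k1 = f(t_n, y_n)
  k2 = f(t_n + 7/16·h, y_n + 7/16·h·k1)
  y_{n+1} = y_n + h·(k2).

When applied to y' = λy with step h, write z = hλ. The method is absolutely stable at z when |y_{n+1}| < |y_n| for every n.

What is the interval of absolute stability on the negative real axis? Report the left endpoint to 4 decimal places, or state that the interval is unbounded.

(-2.2857, 0).

On y'=λy, z=hλ:
  k1=λy_n ⇒ h·k1=z·y_n;  k2=λ(1+7/16z)y_n ⇒ h·k2=z(1+7/16z)y_n
  y_{n+1}/y_n = 1 + z(1+7/16z) = 1 + z + 7/16z²
  so R(z) = 1 + z + 7/16z².

Solve |R(x)|<1 on ℝ⁻.
x=-1.31: |R|=0.4408
R=1: x+7/16x²=0 ⇒ x=−16/7=-2.2857; min R=1−1/(4·7/16)=0.4286>−1
Confirm numerically:
  x=-2.218: |R|=0.93429 <1
  x=-2.068: |R|=0.80302 <1
  x=-1.151: |R|=0.42860 <1
  x=-2.867: |R|=1.72911 >1
  x=-2.664: |R|=1.44089 >1
  x=-2.368: |R|=1.08525 >1
So |R|<1 on (-2.2857, 0).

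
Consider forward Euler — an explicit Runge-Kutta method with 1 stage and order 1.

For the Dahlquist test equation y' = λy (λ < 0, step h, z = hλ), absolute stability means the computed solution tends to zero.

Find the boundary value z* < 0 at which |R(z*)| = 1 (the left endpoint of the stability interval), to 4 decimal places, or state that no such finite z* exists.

left endpoint -2.0000.

On y'=λy, z=hλ:
  order 1, 1-stage ⇒ R(z)=1+z
  (e.g. R(-0.3)=0.70000, |R|=0.70000)

Solve |R(x)|<1 on ℝ⁻.
x=-0.3: |R|=0.7000
|R(-1.89)|=0.8900 |R(-1.82)|=0.8200 |R(-1.47)|=0.4700
Bisect:
  x_lo=-2.4485 |R|=1.4485  x_hi=-0.3957 |R|=0.6043
  mid=-1.42211 |R|=0.42211 →hi
  mid=-1.93530 |R|=0.93530 →hi
  mid=-2.19190 |R|=1.19190 →lo
  mid=-2.06360 |R|=1.06360 →lo
  mid=-1.99945 |R|=0.99945 →hi
  mid=-2.03153 |R|=1.03153 →lo
  mid=-2.01549 |R|=1.01549 →lo
  mid=-2.00747 |R|=1.00747 →lo
  mid=-2.00346 |R|=1.00346 →lo
  mid=-2.00146 |R|=1.00146 →lo
  ...
  [-2.00008,-1.99995] ⇒ x*=-2.0000
So |R|<1 on (-2.0000, 0).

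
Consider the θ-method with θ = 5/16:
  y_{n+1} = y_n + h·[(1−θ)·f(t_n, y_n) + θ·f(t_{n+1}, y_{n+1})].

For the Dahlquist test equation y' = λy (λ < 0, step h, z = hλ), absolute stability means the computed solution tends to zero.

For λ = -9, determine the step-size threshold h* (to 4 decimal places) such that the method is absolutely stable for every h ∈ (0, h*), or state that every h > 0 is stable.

With y'=λy (z=hλ):
  y_{n+1} = y_n + z·[11/16·y_n + 5/16·y_{n+1}] ⇒ (1 − 5/16z)y_{n+1} = (1 + 11/16z)y_n
  Hence R(z) = (1 + 11/16z)/(1 − 5/16z).

Boundary: |R(x)|=1, x<0.
x=-1.63: |R|=0.0799
R=−1: 1+11/16x = −1+5/16x ⇒ -3/8x=2 ⇒ x=2/(-3/8)=-5.3333
Confirm numerically:
  x=-3.963: |R|=0.77043 <1
  x=-2.702: |R|=0.46499 <1
  x=-2.410: |R|=0.37469 <1
  x=-2.260: |R|=0.32454 <1
  x=-5.761: |R|=1.05727 >1
  x=-5.734: |R|=1.05382 >1
Interval (-5.3333, 0).

(-5.3333,0); λ=-9 ⇒ h* = (16/3)/9 = 0.5926.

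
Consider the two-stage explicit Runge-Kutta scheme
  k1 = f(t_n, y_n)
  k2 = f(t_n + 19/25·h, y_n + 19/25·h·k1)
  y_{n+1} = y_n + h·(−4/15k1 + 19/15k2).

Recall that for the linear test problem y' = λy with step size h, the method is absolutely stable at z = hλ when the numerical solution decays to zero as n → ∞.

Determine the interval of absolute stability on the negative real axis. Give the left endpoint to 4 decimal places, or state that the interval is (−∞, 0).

Set f=λy, z=hλ:
  k1=λy_n ⇒ h·k1=z·y_n;  k2=λ(1+19/25z)y_n ⇒ h·k2=z(1+19/25z)y_n
  y_{n+1}/y_n = 1 − 4/15z + 19/15z(1+19/25z) = 1 + z + 361/375z²
  so R(z) = 1 + z + 361/375z².

Find x<0 with |R(x)|<1.
x=-1.36: |R|=1.4205
R=1: x+361/375x²=0 ⇒ x=−375/361=-1.0388; min R=1−1/(4·361/375)=0.7403>−1
Confirm numerically:
  x=-0.907: |R|=0.88494 <1
  x=-0.901: |R|=0.88049 <1
  x=-0.469: |R|=0.74275 <1
  x=-1.612: |R|=1.88953 >1
  x=-1.345: |R|=1.39649 >1
  x=-1.108: |R|=1.07383 >1
So |R|<1 on (-1.0388, 0).

z∈(-1.0388,0).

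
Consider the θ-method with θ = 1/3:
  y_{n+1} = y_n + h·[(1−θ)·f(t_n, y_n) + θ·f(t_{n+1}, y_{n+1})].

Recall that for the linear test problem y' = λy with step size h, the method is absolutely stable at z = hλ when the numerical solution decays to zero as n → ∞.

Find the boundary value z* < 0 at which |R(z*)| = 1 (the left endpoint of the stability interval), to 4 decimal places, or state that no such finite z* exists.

z* = -6.0000.

On y'=λy, z=hλ:
  y_{n+1} = y_n + z·[2/3·y_n + 1/3·y_{n+1}] ⇒ (1 − 1/3z)y_{n+1} = (1 + 2/3z)y_n
  R(z) = (1 + 2/3z)/(1 − 1/3z).

Solve |R(x)|<1 on ℝ⁻.
x=-0.86: |R|=0.3316
R=−1: 1+2/3x = −1+1/3x ⇒ -1/3x=2 ⇒ x=2/(-1/3)=-6.0000
Confirm numerically:
  x=-5.026: |R|=0.87864 <1
  x=-3.510: |R|=0.61751 <1
  x=-3.132: |R|=0.53229 <1
  x=-6.047: |R|=1.00520 >1
  x=-6.021: |R|=1.00233 >1
Interval (-6.0000, 0).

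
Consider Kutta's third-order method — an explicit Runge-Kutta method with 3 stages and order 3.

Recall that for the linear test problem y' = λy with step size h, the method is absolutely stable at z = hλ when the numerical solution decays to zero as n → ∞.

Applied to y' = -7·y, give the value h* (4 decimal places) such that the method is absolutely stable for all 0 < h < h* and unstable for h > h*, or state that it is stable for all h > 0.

(-2.5127,0); λ=-7 ⇒ h* = 0.3590.

On y'=λy, z=hλ:
  order 3, 3-stage ⇒ R(z)=1+z+z^2/2+z^3/6
  (e.g. R(-1.72)=-0.08887, |R|=0.08887)

Need |R(x)|<1, x<0.
x=-1.72: |R|=0.0889
|R(-1.34)|=0.1568 |R(-1.21)|=0.2268 |R(-1.13)|=0.2680
Bisect:
  x_lo=-3.1930 |R|=2.5210  x_hi=-0.1459 |R|=0.8642
  mid=-1.66948 |R|=0.05141 →hi
  mid=-2.43125 |R|=0.87093 →hi
  mid=-2.81213 |R|=1.56452 →lo
  mid=-2.62169 |R|=1.18832 →lo
  mid=-2.52647 |R|=1.02271 →lo
  mid=-2.47886 |R|=0.94514 →hi
  mid=-2.50266 |R|=0.98350 →hi
  mid=-2.51457 |R|=1.00299 →lo
  mid=-2.50861 |R|=0.99322 →hi
  ...
  [-2.51289,-2.51271] ⇒ x*=-2.5127
Stable set (-2.5127, 0).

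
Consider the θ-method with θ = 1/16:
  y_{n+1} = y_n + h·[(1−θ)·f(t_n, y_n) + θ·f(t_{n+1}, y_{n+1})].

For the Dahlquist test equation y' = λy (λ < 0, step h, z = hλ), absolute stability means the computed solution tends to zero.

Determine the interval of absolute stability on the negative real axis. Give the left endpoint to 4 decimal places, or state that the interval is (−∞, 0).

z∈(-2.2857,0).

Set f=λy, z=hλ:
  y_{n+1} = y_n + z·[15/16·y_n + 1/16·y_{n+1}] ⇒ (1 − 1/16z)y_{n+1} = (1 + 15/16z)y_n
  so R(z) = (1 + 15/16z)/(1 − 1/16z).

Need |R(x)|<1, x<0.
x=-0.6: |R|=0.4217
R=−1: 1+15/16x = −1+1/16x ⇒ -7/8x=2 ⇒ x=2/(-7/8)=-2.2857
Confirm numerically:
  x=-2.130: |R|=0.87976 <1
  x=-1.869: |R|=0.67351 <1
  x=-1.850: |R|=0.65826 <1
  x=-1.432: |R|=0.31436 <1
  x=-2.798: |R|=1.38153 >1
  x=-2.694: |R|=1.30577 >1
  x=-2.595: |R|=1.23286 >1
Stable set (-2.2857, 0).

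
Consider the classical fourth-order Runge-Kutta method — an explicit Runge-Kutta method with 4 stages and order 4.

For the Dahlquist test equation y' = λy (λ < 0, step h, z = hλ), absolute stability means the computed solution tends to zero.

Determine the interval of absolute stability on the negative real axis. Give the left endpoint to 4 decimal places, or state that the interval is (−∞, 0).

(-2.7853, 0).

Test eqn y'=λy, z=hλ:
  order 4, 4-stage ⇒ R(z)=1+z+z^2/2+z^3/6+z^4/24
  (e.g. R(-0.66)=0.51779, |R|=0.51779)

Boundary: |R(x)|=1, x<0.
x=-0.66: |R|=0.5178
|R(-2.73)|=0.9198 |R(-1.96)|=0.3208 |R(-0.53)|=0.5889
Bisect:
  x_lo=-3.4862 |R|=2.6836  x_hi=-0.2395 |R|=0.7870
  mid=-1.86287 |R|=0.29661 →hi
  mid=-2.67454 |R|=0.84547 →hi
  mid=-3.08038 |R|=1.54401 →lo
  mid=-2.87746 |R|=1.14809 →lo
  mid=-2.77600 |R|=0.98608 →hi
  mid=-2.82673 |R|=1.06430 →lo
  mid=-2.80137 |R|=1.02451 →lo
  mid=-2.78869 |R|=1.00513 →lo
  ...
  [-2.78532,-2.78512] ⇒ x*=-2.7853
Stable set (-2.7853, 0).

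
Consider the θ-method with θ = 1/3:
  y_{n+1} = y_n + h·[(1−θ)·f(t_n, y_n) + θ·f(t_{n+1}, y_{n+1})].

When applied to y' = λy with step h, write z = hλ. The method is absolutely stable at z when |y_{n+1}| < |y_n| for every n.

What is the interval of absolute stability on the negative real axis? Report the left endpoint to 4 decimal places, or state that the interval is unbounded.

(-6.0000, 0).

Test eqn y'=λy, z=hλ:
  y_{n+1} = y_n + z·[2/3·y_n + 1/3·y_{n+1}] ⇒ (1 − 1/3z)y_{n+1} = (1 + 2/3z)y_n
  ⇒ R(z) = (1 + 2/3z)/(1 − 1/3z).

Find x<0 with |R(x)|<1.
x=-0.32: |R|=0.7108
R=−1: 1+2/3x = −1+1/3x ⇒ -1/3x=2 ⇒ x=2/(-1/3)=-6.0000
Confirm numerically:
  x=-5.758: |R|=0.97237 <1
  x=-4.338: |R|=0.77351 <1
  x=-3.660: |R|=0.64865 <1
  x=-6.494: |R|=1.05203 >1
  x=-6.238: |R|=1.02576 >1
Interval (-6.0000, 0).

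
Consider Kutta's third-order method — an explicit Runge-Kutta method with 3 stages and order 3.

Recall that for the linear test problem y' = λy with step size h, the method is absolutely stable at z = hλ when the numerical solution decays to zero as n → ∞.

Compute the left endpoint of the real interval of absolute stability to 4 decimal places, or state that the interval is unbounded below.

With y'=λy (z=hλ):
  order 3, 3-stage ⇒ R(z)=1+z+z^2/2+z^3/6
  (e.g. R(-0.94)=0.36337, |R|=0.36337)

Find x<0 with |R(x)|<1.
x=-0.94: |R|=0.3634
|R(-2.67)|=1.2779 |R(-2.65)|=1.2404 |R(-2.28)|=0.6562
Bisect:
  x_lo=-3.0627 |R|=2.1608  x_hi=-0.0608 |R|=0.9410
  mid=-1.56177 |R|=0.02290 →hi
  mid=-2.31225 |R|=0.69941 →hi
  mid=-2.68749 |R|=1.31129 →lo
  mid=-2.49987 |R|=0.97895 →hi
  mid=-2.59368 |R|=1.13811 →lo
  mid=-2.54677 |R|=1.05683 →lo
  mid=-2.52332 |R|=1.01747 →lo
  mid=-2.51159 |R|=0.99811 →hi
  ...
  [-2.51288,-2.51269] ⇒ x*=-2.5127
So |R|<1 on (-2.5127, 0).

left endpoint -2.5127.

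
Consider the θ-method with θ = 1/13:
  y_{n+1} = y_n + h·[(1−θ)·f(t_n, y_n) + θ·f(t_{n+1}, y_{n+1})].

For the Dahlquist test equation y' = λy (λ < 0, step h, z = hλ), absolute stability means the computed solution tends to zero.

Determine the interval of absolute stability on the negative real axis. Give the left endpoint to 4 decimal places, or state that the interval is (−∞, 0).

(-2.3636, 0).

Test eqn y'=λy, z=hλ:
  y_{n+1} = y_n + z·[12/13·y_n + 1/13·y_{n+1}] ⇒ (1 − 1/13z)y_{n+1} = (1 + 12/13z)y_n
  R(z) = (1 + 12/13z)/(1 − 1/13z).

Solve |R(x)|<1 on ℝ⁻.
x=-1.07: |R|=0.0114
R=−1: 1+12/13x = −1+1/13x ⇒ -11/13x=2 ⇒ x=2/(-11/13)=-2.3636
Confirm numerically:
  x=-2.330: |R|=0.97586 <1
  x=-1.840: |R|=0.61186 <1
  x=-1.812: |R|=0.59033 <1
  x=-1.500: |R|=0.34483 <1
  x=-2.954: |R|=1.40705 >1
  x=-2.878: |R|=1.35634 >1
Stable set (-2.3636, 0).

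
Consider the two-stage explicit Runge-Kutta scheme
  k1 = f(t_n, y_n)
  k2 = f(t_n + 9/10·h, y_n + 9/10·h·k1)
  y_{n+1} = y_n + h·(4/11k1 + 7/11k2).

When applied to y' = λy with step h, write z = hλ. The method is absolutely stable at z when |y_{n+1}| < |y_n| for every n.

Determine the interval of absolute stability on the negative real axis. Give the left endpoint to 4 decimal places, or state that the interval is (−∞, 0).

On y'=λy, z=hλ:
  k1=λy_n ⇒ h·k1=z·y_n;  k2=λ(1+9/10z)y_n ⇒ h·k2=z(1+9/10z)y_n
  y_{n+1}/y_n = 1 + 4/11z + 7/11z(1+9/10z) = 1 + z + 63/110z²
  Hence R(z) = 1 + z + 63/110z².

Find x<0 with |R(x)|<1.
x=-1.74: |R|=0.9940
R=1: x+63/110x²=0 ⇒ x=−110/63=-1.7460; min R=1−1/(4·63/110)=0.5635>−1
Confirm numerically:
  x=-1.488: |R|=0.78010 <1
  x=-1.188: |R|=0.62032 <1
  x=-0.911: |R|=0.56432 <1
  x=-2.343: |R|=1.80107 >1
  x=-1.847: |R|=1.10681 >1
Stable set (-1.7460, 0).

z∈(-1.7460,0).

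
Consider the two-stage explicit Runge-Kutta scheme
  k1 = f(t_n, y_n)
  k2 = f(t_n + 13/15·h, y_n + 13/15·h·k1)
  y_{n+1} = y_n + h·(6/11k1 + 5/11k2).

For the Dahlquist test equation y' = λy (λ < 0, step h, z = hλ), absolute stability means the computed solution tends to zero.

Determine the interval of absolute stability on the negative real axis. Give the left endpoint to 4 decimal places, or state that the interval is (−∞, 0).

With y'=λy (z=hλ):
  k1=λy_n ⇒ h·k1=z·y_n;  k2=λ(1+13/15z)y_n ⇒ h·k2=z(1+13/15z)y_n
  y_{n+1}/y_n = 1 + 6/11z + 5/11z(1+13/15z) = 1 + z + 13/33z²
  ⇒ R(z) = 1 + z + 13/33z².

Need |R(x)|<1, x<0.
x=-1.47: |R|=0.3813
R=1: x+13/33x²=0 ⇒ x=−33/13=-2.5385; min R=1−1/(4·13/33)=0.3654>−1
Confirm numerically:
  x=-1.875: |R|=0.50994 <1
  x=-1.589: |R|=0.40567 <1
  x=-1.343: |R|=0.36753 <1
  x=-2.628: |R|=1.09270 >1
  x=-2.574: |R|=1.03604 >1
Interval (-2.5385, 0).

(-2.5385, 0).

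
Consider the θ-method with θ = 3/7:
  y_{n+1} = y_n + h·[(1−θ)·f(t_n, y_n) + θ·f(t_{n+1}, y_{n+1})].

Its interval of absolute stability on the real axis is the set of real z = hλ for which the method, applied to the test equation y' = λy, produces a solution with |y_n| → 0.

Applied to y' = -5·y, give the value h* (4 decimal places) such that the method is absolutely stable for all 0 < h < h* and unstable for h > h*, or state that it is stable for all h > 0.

(-14.0000,0); λ=-5 ⇒ h* = (14)/5 = 2.8000.

On y'=λy, z=hλ:
  y_{n+1} = y_n + z·[4/7·y_n + 3/7·y_{n+1}] ⇒ (1 − 3/7z)y_{n+1} = (1 + 4/7z)y_n
  Hence R(z) = (1 + 4/7z)/(1 − 3/7z).

Boundary: |R(x)|=1, x<0.
x=-0.57: |R|=0.5419
R=−1: 1+4/7x = −1+3/7x ⇒ -1/7x=2 ⇒ x=2/(-1/7)=-14.0000
Confirm numerically:
  x=-12.460: |R|=0.96530 <1
  x=-10.972: |R|=0.92414 <1
  x=-10.582: |R|=0.91178 <1
  x=-8.926: |R|=0.84978 <1
  x=-14.310: |R|=1.00621 >1
  x=-14.122: |R|=1.00247 >1
Stable set (-14.0000, 0).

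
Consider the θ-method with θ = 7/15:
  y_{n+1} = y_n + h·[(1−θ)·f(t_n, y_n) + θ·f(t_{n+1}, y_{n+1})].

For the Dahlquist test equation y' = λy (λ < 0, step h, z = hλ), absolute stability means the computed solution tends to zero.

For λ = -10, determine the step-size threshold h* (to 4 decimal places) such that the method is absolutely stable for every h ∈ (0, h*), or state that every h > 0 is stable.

(-30.0000,0); λ=-10 ⇒ h* = (30)/10 = 3.0000.

With y'=λy (z=hλ):
  y_{n+1} = y_n + z·[8/15·y_n + 7/15·y_{n+1}] ⇒ (1 − 7/15z)y_{n+1} = (1 + 8/15z)y_n
  Hence R(z) = (1 + 8/15z)/(1 − 7/15z).

Find x<0 with |R(x)|<1.
x=-1.54: |R|=0.1040
R=−1: 1+8/15x = −1+7/15x ⇒ -1/15x=2 ⇒ x=2/(-1/15)=-30.0000
Confirm numerically:
  x=-27.623: |R|=0.98859 <1
  x=-24.902: |R|=0.97307 <1
  x=-17.708: |R|=0.91154 <1
  x=-30.450: |R|=1.00197 >1
  x=-30.426: |R|=1.00187 >1
So |R|<1 on (-30.0000, 0).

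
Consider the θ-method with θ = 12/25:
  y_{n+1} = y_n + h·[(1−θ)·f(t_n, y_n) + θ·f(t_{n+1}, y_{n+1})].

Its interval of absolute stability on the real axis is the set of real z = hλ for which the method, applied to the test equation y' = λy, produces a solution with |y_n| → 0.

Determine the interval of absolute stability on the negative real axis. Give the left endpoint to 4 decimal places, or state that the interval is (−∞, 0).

z∈(-50.0000,0).

With y'=λy (z=hλ):
  y_{n+1} = y_n + z·[13/25·y_n + 12/25·y_{n+1}] ⇒ (1 − 12/25z)y_{n+1} = (1 + 13/25z)y_n
  so R(z) = (1 + 13/25z)/(1 − 12/25z).

Boundary: |R(x)|=1, x<0.
x=-1.3: |R|=0.1995
R=−1: 1+13/25x = −1+12/25x ⇒ -1/25x=2 ⇒ x=2/(-1/25)=-50.0000
Confirm numerically:
  x=-32.515: |R|=0.95789 <1
  x=-23.184: |R|=0.91156 <1
  x=-21.295: |R|=0.89768 <1
  x=-50.397: |R|=1.00063 >1
  x=-50.289: |R|=1.00046 >1
  x=-50.058: |R|=1.00009 >1
So |R|<1 on (-50.0000, 0).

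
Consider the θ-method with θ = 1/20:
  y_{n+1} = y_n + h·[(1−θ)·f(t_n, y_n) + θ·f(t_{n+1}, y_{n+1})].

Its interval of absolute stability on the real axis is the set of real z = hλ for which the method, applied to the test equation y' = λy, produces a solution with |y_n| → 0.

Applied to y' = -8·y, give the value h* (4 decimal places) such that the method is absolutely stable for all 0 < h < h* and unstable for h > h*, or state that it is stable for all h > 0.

Set f=λy, z=hλ:
  y_{n+1} = y_n + z·[19/20·y_n + 1/20·y_{n+1}] ⇒ (1 − 1/20z)y_{n+1} = (1 + 19/20z)y_n
  R(z) = (1 + 19/20z)/(1 − 1/20z).

Boundary: |R(x)|=1, x<0.
x=-1.38: |R|=0.2909
R=−1: 1+19/20x = −1+1/20x ⇒ -9/10x=2 ⇒ x=2/(-9/10)=-2.2222
Confirm numerically:
  x=-2.111: |R|=0.90946 <1
  x=-1.541: |R|=0.43076 <1
  x=-1.178: |R|=0.11248 <1
  x=-1.152: |R|=0.08926 <1
  x=-2.720: |R|=1.39437 >1
  x=-2.557: |R|=1.26715 >1
Interval (-2.2222, 0).

(-2.2222,0); λ=-8 ⇒ h* = (20/9)/8 = 0.2778.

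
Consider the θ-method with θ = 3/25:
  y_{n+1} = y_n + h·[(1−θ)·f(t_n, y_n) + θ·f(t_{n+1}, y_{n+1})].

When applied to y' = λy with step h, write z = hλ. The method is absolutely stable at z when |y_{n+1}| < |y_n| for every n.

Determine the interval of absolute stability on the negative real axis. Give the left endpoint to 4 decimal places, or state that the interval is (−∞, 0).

On y'=λy, z=hλ:
  y_{n+1} = y_n + z·[22/25·y_n + 3/25·y_{n+1}] ⇒ (1 − 3/25z)y_{n+1} = (1 + 22/25z)y_n
  ⇒ R(z) = (1 + 22/25z)/(1 − 3/25z).

Find x<0 with |R(x)|<1.
x=-1.44: |R|=0.2278
R=−1: 1+22/25x = −1+3/25x ⇒ -19/25x=2 ⇒ x=2/(-19/25)=-2.6316
Confirm numerically:
  x=-2.562: |R|=0.95955 <1
  x=-2.427: |R|=0.87959 <1
  x=-1.804: |R|=0.48297 <1
  x=-1.420: |R|=0.21326 <1
  x=-3.040: |R|=1.22743 >1
  x=-2.757: |R|=1.07162 >1
  x=-2.725: |R|=1.05350 >1
Stable set (-2.6316, 0).

(-2.6316, 0).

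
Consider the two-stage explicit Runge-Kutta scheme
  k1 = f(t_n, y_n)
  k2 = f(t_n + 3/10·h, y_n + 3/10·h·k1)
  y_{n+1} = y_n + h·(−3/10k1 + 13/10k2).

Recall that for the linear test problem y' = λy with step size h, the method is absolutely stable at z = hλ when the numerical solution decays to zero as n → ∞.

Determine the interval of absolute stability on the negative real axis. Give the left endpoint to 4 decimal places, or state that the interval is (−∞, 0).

With y'=λy (z=hλ):
  k1=λy_n ⇒ h·k1=z·y_n;  k2=λ(1+3/10z)y_n ⇒ h·k2=z(1+3/10z)y_n
  y_{n+1}/y_n = 1 − 3/10z + 13/10z(1+3/10z) = 1 + z + 39/100z²
  Hence R(z) = 1 + z + 39/100z².

Find x<0 with |R(x)|<1.
x=-0.33: |R|=0.7125
R=1: x+39/100x²=0 ⇒ x=−100/39=-2.5641; min R=1−1/(4·39/100)=0.3590>−1
Confirm numerically:
  x=-2.453: |R|=0.89371 <1
  x=-2.260: |R|=0.73196 <1
  x=-1.541: |R|=0.38513 <1
  x=-1.154: |R|=0.36537 <1
  x=-3.109: |R|=1.66069 >1
  x=-2.958: |R|=1.45441 >1
Interval (-2.5641, 0).

z∈(-2.5641,0).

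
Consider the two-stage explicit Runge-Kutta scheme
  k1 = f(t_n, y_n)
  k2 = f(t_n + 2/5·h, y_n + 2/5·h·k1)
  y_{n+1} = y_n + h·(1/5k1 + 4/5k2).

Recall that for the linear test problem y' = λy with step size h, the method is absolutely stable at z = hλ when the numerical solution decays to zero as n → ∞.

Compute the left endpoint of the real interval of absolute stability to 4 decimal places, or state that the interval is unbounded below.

On y'=λy, z=hλ:
  k1=λy_n ⇒ h·k1=z·y_n;  k2=λ(1+2/5z)y_n ⇒ h·k2=z(1+2/5z)y_n
  y_{n+1}/y_n = 1 + 1/5z + 4/5z(1+2/5z) = 1 + z + 8/25z²
  ⇒ R(z) = 1 + z + 8/25z².

Need |R(x)|<1, x<0.
x=-1.37: |R|=0.2306
R=1: x+8/25x²=0 ⇒ x=−25/8=-3.1250; min R=1−1/(4·8/25)=0.2188>−1
Confirm numerically:
  x=-1.909: |R|=0.25717 <1
  x=-1.825: |R|=0.24080 <1
  x=-1.429: |R|=0.22445 <1
  x=-3.673: |R|=1.64410 >1
  x=-3.666: |R|=1.63466 >1
  x=-3.609: |R|=1.55896 >1
So |R|<1 on (-3.1250, 0).

z* = -3.1250.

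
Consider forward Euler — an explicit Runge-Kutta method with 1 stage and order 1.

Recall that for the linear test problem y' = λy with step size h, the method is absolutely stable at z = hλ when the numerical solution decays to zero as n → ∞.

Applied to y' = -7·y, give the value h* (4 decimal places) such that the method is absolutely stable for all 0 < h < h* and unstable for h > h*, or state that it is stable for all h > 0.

With y'=λy (z=hλ):
  order 1, 1-stage ⇒ R(z)=1+z
  (e.g. R(-0.88)=0.12000, |R|=0.12000)

Solve |R(x)|<1 on ℝ⁻.
x=-0.88: |R|=0.1200
|R(-1.33)|=0.3300 |R(-0.74)|=0.2600 |R(-0.66)|=0.3400
Bisect:
  x_lo=-2.4384 |R|=1.4384  x_hi=-0.0741 |R|=0.9259
  mid=-1.25623 |R|=0.25623 →hi
  mid=-1.84731 |R|=0.84731 →hi
  mid=-2.14286 |R|=1.14286 →lo
  mid=-1.99509 |R|=0.99509 →hi
  mid=-2.06897 |R|=1.06897 →lo
  mid=-2.03203 |R|=1.03203 →lo
  mid=-2.01356 |R|=1.01356 →lo
  mid=-2.00432 |R|=1.00432 →lo
  mid=-1.99970 |R|=0.99970 →hi
  ...
  [-2.00014,-1.99999] ⇒ x*=-2.0000
So |R|<1 on (-2.0000, 0).

(-2.0000,0); λ=-7 ⇒ h* = 0.2857.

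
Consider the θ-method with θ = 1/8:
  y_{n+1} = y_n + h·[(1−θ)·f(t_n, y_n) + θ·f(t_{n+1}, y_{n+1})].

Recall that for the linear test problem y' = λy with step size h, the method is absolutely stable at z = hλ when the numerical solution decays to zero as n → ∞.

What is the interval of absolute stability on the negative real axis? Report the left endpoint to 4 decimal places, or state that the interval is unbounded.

z∈(-2.6667,0).

Set f=λy, z=hλ:
  y_{n+1} = y_n + z·[7/8·y_n + 1/8·y_{n+1}] ⇒ (1 − 1/8z)y_{n+1} = (1 + 7/8z)y_n
  Hence R(z) = (1 + 7/8z)/(1 − 1/8z).

Solve |R(x)|<1 on ℝ⁻.
x=-1.7: |R|=0.4021
R=−1: 1+7/8x = −1+1/8x ⇒ -3/4x=2 ⇒ x=2/(-3/4)=-2.6667
Confirm numerically:
  x=-1.678: |R|=0.38706 <1
  x=-1.539: |R|=0.29070 <1
  x=-1.132: |R|=0.00832 <1
  x=-1.119: |R|=0.01831 <1
  x=-3.208: |R|=1.28979 >1
  x=-2.793: |R|=1.07023 >1
  x=-2.746: |R|=1.04430 >1
Interval (-2.6667, 0).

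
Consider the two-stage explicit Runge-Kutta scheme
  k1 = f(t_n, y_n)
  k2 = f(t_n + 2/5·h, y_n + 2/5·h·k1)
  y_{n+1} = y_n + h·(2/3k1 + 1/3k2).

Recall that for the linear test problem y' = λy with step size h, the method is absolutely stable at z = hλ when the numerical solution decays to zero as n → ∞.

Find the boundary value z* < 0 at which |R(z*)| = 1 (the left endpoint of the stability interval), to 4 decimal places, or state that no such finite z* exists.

left endpoint -7.5000.

On y'=λy, z=hλ:
  k1=λy_n ⇒ h·k1=z·y_n;  k2=λ(1+2/5z)y_n ⇒ h·k2=z(1+2/5z)y_n
  y_{n+1}/y_n = 1 + 2/3z + 1/3z(1+2/5z) = 1 + z + 2/15z²
  so R(z) = 1 + z + 2/15z².

Boundary: |R(x)|=1, x<0.
x=-1.68: |R|=0.3037
R=1: x+2/15x²=0 ⇒ x=−15/2=-7.5000; min R=1−1/(4·2/15)=-0.8750>−1
Confirm numerically:
  x=-6.881: |R|=0.43209 <1
  x=-5.709: |R|=0.36331 <1
  x=-4.904: |R|=0.69744 <1
  x=-3.471: |R|=0.86462 <1
  x=-7.975: |R|=1.50508 >1
  x=-7.725: |R|=1.23175 >1
  x=-7.646: |R|=1.14884 >1
So |R|<1 on (-7.5000, 0).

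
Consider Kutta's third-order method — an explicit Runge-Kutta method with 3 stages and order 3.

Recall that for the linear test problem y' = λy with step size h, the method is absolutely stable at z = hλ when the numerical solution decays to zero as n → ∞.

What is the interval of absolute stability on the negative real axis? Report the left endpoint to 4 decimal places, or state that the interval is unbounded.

With y'=λy (z=hλ):
  order 3, 3-stage ⇒ R(z)=1+z+z^2/2+z^3/6
  (e.g. R(-1.16)=0.25265, |R|=0.25265)

Find x<0 with |R(x)|<1.
x=-1.16: |R|=0.2527
|R(-2.2)|=0.5547 |R(-0.83)|=0.4192 |R(-0.57)|=0.5616
Bisect:
  x_lo=-2.8393 |R|=1.6234  x_hi=-0.1794 |R|=0.8357
  mid=-1.50934 |R|=0.05664 →hi
  mid=-2.17432 |R|=0.52373 →hi
  mid=-2.50681 |R|=0.99027 →hi
  mid=-2.67305 |R|=1.28371 →lo
  mid=-2.58993 |R|=1.13149 →lo
  mid=-2.54837 |R|=1.05954 →lo
  mid=-2.52759 |R|=1.02458 →lo
  ...
  [-2.51282,-2.51265] ⇒ x*=-2.5127
Stable set (-2.5127, 0).

(-2.5127, 0).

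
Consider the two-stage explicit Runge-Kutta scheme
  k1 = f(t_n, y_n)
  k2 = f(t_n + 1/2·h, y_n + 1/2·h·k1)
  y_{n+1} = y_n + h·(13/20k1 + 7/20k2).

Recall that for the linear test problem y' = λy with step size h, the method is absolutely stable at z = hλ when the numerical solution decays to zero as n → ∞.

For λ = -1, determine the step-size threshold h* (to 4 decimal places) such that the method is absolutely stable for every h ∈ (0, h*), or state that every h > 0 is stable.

Test eqn y'=λy, z=hλ:
  k1=λy_n ⇒ h·k1=z·y_n;  k2=λ(1+1/2z)y_n ⇒ h·k2=z(1+1/2z)y_n
  y_{n+1}/y_n = 1 + 13/20z + 7/20z(1+1/2z) = 1 + z + 7/40z²
  R(z) = 1 + z + 7/40z².

Need |R(x)|<1, x<0.
x=-1.69: |R|=0.1902
R=1: x+7/40x²=0 ⇒ x=−40/7=-5.7143; min R=1−1/(4·7/40)=-0.4286>−1
Confirm numerically:
  x=-4.838: |R|=0.25809 <1
  x=-4.756: |R|=0.20242 <1
  x=-3.200: |R|=0.40800 <1
  x=-2.796: |R|=0.42792 <1
  x=-6.076: |R|=1.38461 >1
  x=-5.905: |R|=1.19708 >1
  x=-5.741: |R|=1.02684 >1
Stable set (-5.7143, 0).

(-5.7143,0); λ=-1 ⇒ h* = (40/7)/1 = 5.7143.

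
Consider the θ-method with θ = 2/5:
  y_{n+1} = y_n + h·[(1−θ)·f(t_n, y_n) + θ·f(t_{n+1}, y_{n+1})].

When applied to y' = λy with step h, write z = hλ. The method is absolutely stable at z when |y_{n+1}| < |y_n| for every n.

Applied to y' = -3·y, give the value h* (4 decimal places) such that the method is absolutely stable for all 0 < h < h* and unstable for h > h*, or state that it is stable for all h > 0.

(-10.0000,0); λ=-3 ⇒ h* = (10)/3 = 3.3333.

Set f=λy, z=hλ:
  y_{n+1} = y_n + z·[3/5·y_n + 2/5·y_{n+1}] ⇒ (1 − 2/5z)y_{n+1} = (1 + 3/5z)y_n
  ⇒ R(z) = (1 + 3/5z)/(1 − 2/5z).

Find x<0 with |R(x)|<1.
x=-0.86: |R|=0.3601
R=−1: 1+3/5x = −1+2/5x ⇒ -1/5x=2 ⇒ x=2/(-1/5)=-10.0000
Confirm numerically:
  x=-8.573: |R|=0.93556 <1
  x=-5.438: |R|=0.71265 <1
  x=-4.109: |R|=0.55432 <1
  x=-10.350: |R|=1.01362 >1
  x=-10.318: |R|=1.01240 >1
  x=-10.103: |R|=1.00409 >1
Interval (-10.0000, 0).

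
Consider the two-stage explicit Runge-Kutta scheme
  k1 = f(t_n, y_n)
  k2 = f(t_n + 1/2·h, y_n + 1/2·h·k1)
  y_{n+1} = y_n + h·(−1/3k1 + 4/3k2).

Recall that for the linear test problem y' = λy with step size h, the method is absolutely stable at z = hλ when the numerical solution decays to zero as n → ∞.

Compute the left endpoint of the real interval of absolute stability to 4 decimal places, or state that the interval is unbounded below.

z* = -1.5000.

Test eqn y'=λy, z=hλ:
  k1=λy_n ⇒ h·k1=z·y_n;  k2=λ(1+1/2z)y_n ⇒ h·k2=z(1+1/2z)y_n
  y_{n+1}/y_n = 1 − 1/3z + 4/3z(1+1/2z) = 1 + z + 2/3z²
  R(z) = 1 + z + 2/3z².

Boundary: |R(x)|=1, x<0.
x=-1.16: |R|=0.7371
R=1: x+2/3x²=0 ⇒ x=−3/2=-1.5000; min R=1−1/(4·2/3)=0.6250>−1
Confirm numerically:
  x=-1.377: |R|=0.88709 <1
  x=-1.163: |R|=0.73871 <1
  x=-1.095: |R|=0.70435 <1
  x=-0.903: |R|=0.64061 <1
  x=-1.671: |R|=1.19049 >1
  x=-1.586: |R|=1.09093 >1
Stable set (-1.5000, 0).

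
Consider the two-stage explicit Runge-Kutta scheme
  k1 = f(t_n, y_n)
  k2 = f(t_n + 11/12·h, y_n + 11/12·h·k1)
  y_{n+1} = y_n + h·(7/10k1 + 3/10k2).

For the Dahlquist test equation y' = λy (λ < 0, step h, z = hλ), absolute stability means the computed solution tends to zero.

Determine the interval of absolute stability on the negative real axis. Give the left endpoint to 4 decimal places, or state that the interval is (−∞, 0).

z∈(-3.6364,0).

With y'=λy (z=hλ):
  k1=λy_n ⇒ h·k1=z·y_n;  k2=λ(1+11/12z)y_n ⇒ h·k2=z(1+11/12z)y_n
  y_{n+1}/y_n = 1 + 7/10z + 3/10z(1+11/12z) = 1 + z + 11/40z²
  ⇒ R(z) = 1 + z + 11/40z².

Find x<0 with |R(x)|<1.
x=-0.57: |R|=0.5193
R=1: x+11/40x²=0 ⇒ x=−40/11=-3.6364; min R=1−1/(4·11/40)=0.0909>−1
Confirm numerically:
  x=-3.408: |R|=0.78598 <1
  x=-3.163: |R|=0.58826 <1
  x=-1.794: |R|=0.09107 <1
  x=-4.144: |R|=1.57850 >1
  x=-4.124: |R|=1.55303 >1
  x=-3.815: |R|=1.18741 >1
Stable set (-3.6364, 0).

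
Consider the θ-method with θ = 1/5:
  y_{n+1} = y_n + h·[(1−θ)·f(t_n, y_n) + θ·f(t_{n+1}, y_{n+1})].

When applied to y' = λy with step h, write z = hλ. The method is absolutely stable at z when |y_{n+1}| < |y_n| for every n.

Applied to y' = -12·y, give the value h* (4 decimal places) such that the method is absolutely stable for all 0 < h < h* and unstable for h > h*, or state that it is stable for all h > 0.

With y'=λy (z=hλ):
  y_{n+1} = y_n + z·[4/5·y_n + 1/5·y_{n+1}] ⇒ (1 − 1/5z)y_{n+1} = (1 + 4/5z)y_n
  ⇒ R(z) = (1 + 4/5z)/(1 − 1/5z).

Need |R(x)|<1, x<0.
x=-1.38: |R|=0.0815
R=−1: 1+4/5x = −1+1/5x ⇒ -3/5x=2 ⇒ x=2/(-3/5)=-3.3333
Confirm numerically:
  x=-3.188: |R|=0.94675 <1
  x=-2.251: |R|=0.55220 <1
  x=-1.872: |R|=0.36205 <1
  x=-3.695: |R|=1.12478 >1
  x=-3.410: |R|=1.02735 >1
Stable set (-3.3333, 0).

(-3.3333,0); λ=-12 ⇒ h* = (10/3)/12 = 0.2778.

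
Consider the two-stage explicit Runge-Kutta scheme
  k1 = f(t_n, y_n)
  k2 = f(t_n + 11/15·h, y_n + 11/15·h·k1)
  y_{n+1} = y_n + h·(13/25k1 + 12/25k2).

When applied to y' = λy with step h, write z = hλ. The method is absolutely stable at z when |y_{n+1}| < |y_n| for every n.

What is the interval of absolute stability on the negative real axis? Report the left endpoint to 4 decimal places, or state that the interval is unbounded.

Set f=λy, z=hλ:
  k1=λy_n ⇒ h·k1=z·y_n;  k2=λ(1+11/15z)y_n ⇒ h·k2=z(1+11/15z)y_n
  y_{n+1}/y_n = 1 + 13/25z + 12/25z(1+11/15z) = 1 + z + 44/125z²
  Hence R(z) = 1 + z + 44/125z².

Boundary: |R(x)|=1, x<0.
x=-0.58: |R|=0.5384
R=1: x+44/125x²=0 ⇒ x=−125/44=-2.8409; min R=1−1/(4·44/125)=0.2898>−1
Confirm numerically:
  x=-2.654: |R|=0.82539 <1
  x=-2.238: |R|=0.52504 <1
  x=-2.053: |R|=0.43061 <1
  x=-1.849: |R|=0.35442 <1
  x=-3.397: |R|=1.66494 >1
  x=-3.358: |R|=1.61121 >1
  x=-3.054: |R|=1.22907 >1
Stable set (-2.8409, 0).

z∈(-2.8409,0).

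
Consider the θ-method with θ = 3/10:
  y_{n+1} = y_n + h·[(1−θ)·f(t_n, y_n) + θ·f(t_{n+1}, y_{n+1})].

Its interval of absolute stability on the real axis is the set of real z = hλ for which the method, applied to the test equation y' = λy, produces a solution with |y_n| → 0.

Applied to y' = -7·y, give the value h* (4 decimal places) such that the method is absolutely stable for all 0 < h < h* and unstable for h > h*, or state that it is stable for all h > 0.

(-5.0000,0); λ=-7 ⇒ h* = (5)/7 = 0.7143.

Test eqn y'=λy, z=hλ:
  y_{n+1} = y_n + z·[7/10·y_n + 3/10·y_{n+1}] ⇒ (1 − 3/10z)y_{n+1} = (1 + 7/10z)y_n
  Hence R(z) = (1 + 7/10z)/(1 − 3/10z).

Need |R(x)|<1, x<0.
x=-1.7: |R|=0.1258
R=−1: 1+7/10x = −1+3/10x ⇒ -2/5x=2 ⇒ x=2/(-2/5)=-5.0000
Confirm numerically:
  x=-4.414: |R|=0.89915 <1
  x=-3.956: |R|=0.80904 <1
  x=-3.753: |R|=0.76537 <1
  x=-3.496: |R|=0.70636 <1
  x=-5.573: |R|=1.08578 >1
  x=-5.456: |R|=1.06917 >1
  x=-5.023: |R|=1.00367 >1
So |R|<1 on (-5.0000, 0).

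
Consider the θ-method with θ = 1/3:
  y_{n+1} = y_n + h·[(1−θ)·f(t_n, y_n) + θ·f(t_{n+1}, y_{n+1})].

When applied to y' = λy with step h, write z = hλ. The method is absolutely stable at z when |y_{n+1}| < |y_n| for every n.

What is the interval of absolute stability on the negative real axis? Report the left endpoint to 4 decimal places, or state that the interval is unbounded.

z∈(-6.0000,0).

On y'=λy, z=hλ:
  y_{n+1} = y_n + z·[2/3·y_n + 1/3·y_{n+1}] ⇒ (1 − 1/3z)y_{n+1} = (1 + 2/3z)y_n
  R(z) = (1 + 2/3z)/(1 − 1/3z).

Boundary: |R(x)|=1, x<0.
x=-1.16: |R|=0.1635
R=−1: 1+2/3x = −1+1/3x ⇒ -1/3x=2 ⇒ x=2/(-1/3)=-6.0000
Confirm numerically:
  x=-5.293: |R|=0.91475 <1
  x=-4.600: |R|=0.81579 <1
  x=-3.765: |R|=0.66962 <1
  x=-2.838: |R|=0.45838 <1
  x=-6.488: |R|=1.05143 >1
  x=-6.179: |R|=1.01950 >1
Stable set (-6.0000, 0).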